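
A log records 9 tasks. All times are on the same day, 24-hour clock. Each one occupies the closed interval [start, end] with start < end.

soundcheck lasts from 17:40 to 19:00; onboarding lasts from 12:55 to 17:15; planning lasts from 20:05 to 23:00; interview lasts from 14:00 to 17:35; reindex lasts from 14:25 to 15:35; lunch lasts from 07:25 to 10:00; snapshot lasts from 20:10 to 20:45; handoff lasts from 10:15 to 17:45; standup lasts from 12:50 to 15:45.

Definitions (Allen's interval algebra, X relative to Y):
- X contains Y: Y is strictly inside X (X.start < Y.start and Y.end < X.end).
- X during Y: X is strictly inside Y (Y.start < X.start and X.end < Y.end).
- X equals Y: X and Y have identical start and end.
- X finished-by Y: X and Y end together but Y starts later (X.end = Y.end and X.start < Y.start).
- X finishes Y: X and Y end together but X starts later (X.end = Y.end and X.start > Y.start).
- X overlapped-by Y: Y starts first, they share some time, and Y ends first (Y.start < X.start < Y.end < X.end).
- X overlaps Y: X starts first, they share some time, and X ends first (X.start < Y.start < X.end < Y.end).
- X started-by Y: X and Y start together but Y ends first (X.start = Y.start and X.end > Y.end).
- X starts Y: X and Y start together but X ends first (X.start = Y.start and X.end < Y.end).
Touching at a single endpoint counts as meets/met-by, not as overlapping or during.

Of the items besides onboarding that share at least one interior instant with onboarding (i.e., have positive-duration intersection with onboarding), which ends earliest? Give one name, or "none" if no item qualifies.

Target onboarding = [12:55, 17:15].
handoff [10:15, 17:45] → contains → candidate.
interview [14:00, 17:35] → overlapped-by → candidate.
lunch [07:25, 10:00] → before → excluded.
planning [20:05, 23:00] → after → excluded.
reindex [14:25, 15:35] → during → candidate.
snapshot [20:10, 20:45] → after → excluded.
soundcheck [17:40, 19:00] → after → excluded.
standup [12:50, 15:45] → overlaps → candidate.
Among candidates, earliest end is 15:35 → reindex.

reindex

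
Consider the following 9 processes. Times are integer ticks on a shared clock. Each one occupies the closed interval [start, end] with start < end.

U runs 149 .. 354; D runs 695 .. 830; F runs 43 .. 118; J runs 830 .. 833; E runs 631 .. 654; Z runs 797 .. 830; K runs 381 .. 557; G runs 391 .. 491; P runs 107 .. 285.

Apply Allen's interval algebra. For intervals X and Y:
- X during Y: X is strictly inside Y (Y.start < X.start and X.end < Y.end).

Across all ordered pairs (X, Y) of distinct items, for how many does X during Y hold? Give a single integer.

1

Checking all 72 ordered pairs for relation 'during'; matching pairs in alphabetical order:
(G, K): G during K ✓
Count: 1.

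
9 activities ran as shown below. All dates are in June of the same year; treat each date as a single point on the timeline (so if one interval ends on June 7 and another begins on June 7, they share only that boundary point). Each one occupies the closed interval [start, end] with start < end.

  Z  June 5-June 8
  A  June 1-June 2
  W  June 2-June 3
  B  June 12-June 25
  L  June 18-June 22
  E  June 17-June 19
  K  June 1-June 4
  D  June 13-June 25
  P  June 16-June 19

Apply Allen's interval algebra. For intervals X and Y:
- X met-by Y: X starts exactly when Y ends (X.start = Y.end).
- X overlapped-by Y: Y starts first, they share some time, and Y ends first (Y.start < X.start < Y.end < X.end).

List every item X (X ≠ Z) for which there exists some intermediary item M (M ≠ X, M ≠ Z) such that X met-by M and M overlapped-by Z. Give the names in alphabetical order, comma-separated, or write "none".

Target Z = [June 5, June 8].
Intermediaries M with M overlapped-by Z: none.
Union: none.

none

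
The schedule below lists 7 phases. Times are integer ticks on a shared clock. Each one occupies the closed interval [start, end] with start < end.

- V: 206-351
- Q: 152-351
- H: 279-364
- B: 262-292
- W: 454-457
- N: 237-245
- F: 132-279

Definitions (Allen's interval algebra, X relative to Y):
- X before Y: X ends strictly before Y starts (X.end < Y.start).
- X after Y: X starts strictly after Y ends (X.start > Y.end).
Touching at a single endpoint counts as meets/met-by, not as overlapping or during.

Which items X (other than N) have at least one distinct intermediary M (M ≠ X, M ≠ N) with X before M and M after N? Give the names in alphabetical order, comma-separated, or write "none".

B, F, H, Q, V

Target N = [237, 245].
Intermediaries M with M after N: B, H, W.
Via B — items with X before B: none.
Via H — items with X before H: none.
Via W — items with X before W: B, F, H, Q, V.
Union: B, F, H, Q, V.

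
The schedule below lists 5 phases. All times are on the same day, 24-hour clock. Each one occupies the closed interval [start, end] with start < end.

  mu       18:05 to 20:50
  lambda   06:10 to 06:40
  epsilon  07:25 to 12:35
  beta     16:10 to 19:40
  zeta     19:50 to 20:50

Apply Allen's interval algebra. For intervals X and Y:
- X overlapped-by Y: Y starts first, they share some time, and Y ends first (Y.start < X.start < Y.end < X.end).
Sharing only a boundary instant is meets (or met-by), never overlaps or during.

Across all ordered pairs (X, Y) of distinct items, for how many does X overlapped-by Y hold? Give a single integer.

Checking all 20 ordered pairs for relation 'overlapped-by'; matching pairs in alphabetical order:
(mu, beta): mu overlapped-by beta ✓
Count: 1.

1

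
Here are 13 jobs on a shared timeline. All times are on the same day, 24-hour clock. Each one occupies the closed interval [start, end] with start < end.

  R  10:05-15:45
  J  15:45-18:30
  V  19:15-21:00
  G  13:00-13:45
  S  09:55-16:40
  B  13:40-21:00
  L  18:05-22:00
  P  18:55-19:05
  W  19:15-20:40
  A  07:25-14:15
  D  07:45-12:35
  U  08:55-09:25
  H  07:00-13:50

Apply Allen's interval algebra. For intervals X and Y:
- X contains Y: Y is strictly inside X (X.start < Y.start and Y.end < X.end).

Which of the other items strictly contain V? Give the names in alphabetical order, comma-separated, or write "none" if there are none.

L

Target V = [19:15, 21:00].
A [07:25, 14:15] → before → no.
B [13:40, 21:00] → finished-by → no.
D [07:45, 12:35] → before → no.
G [13:00, 13:45] → before → no.
H [07:00, 13:50] → before → no.
J [15:45, 18:30] → before → no.
L [18:05, 22:00] → contains → yes.
P [18:55, 19:05] → before → no.
R [10:05, 15:45] → before → no.
S [09:55, 16:40] → before → no.
U [08:55, 09:25] → before → no.
W [19:15, 20:40] → starts → no.
Result: L.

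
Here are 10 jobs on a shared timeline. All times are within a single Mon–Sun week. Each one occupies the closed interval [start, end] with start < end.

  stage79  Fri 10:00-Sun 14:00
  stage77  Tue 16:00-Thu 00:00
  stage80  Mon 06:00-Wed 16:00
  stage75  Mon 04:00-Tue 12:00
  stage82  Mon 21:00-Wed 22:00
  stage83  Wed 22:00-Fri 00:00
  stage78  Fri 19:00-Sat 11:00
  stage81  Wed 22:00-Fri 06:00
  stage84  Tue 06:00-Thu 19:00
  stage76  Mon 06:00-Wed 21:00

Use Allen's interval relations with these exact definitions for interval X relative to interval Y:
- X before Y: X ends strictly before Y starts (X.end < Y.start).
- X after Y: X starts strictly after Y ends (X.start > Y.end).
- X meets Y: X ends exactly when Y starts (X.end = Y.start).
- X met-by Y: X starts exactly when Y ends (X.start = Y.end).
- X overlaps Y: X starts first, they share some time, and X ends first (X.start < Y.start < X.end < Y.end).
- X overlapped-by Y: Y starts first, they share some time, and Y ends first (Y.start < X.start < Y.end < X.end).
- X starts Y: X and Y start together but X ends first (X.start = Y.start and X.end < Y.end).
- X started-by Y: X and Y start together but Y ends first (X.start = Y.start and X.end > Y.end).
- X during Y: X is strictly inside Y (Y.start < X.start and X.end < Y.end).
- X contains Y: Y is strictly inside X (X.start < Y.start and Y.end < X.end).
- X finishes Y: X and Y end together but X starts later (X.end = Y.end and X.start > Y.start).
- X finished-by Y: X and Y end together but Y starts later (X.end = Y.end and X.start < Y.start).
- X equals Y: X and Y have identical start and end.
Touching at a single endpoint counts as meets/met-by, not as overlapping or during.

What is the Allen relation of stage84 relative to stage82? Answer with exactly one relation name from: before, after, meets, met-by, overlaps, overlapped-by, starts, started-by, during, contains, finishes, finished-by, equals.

stage84 = [Tue 06:00, Thu 19:00]; stage82 = [Mon 21:00, Wed 22:00].
Compare endpoints: stage84.start > stage82.start, stage84.start < stage82.end, stage84.end > stage82.start, stage84.end > stage82.end.
That pattern is 'overlapped-by'.

overlapped-by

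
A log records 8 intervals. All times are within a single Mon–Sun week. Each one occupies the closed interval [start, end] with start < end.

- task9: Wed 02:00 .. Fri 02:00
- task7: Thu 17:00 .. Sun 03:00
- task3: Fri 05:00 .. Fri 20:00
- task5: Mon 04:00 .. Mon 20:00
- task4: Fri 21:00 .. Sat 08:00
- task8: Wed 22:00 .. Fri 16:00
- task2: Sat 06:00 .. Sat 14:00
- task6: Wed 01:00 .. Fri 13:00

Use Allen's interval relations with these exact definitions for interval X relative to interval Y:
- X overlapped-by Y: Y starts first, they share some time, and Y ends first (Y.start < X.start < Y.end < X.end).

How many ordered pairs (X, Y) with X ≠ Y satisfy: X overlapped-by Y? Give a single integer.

Checking all 56 ordered pairs for relation 'overlapped-by'; matching pairs in alphabetical order:
(task2, task4): task2 overlapped-by task4 ✓
(task3, task6): task3 overlapped-by task6 ✓
(task3, task8): task3 overlapped-by task8 ✓
(task7, task6): task7 overlapped-by task6 ✓
(task7, task8): task7 overlapped-by task8 ✓
(task7, task9): task7 overlapped-by task9 ✓
(task8, task6): task8 overlapped-by task6 ✓
(task8, task9): task8 overlapped-by task9 ✓
Count: 8.

8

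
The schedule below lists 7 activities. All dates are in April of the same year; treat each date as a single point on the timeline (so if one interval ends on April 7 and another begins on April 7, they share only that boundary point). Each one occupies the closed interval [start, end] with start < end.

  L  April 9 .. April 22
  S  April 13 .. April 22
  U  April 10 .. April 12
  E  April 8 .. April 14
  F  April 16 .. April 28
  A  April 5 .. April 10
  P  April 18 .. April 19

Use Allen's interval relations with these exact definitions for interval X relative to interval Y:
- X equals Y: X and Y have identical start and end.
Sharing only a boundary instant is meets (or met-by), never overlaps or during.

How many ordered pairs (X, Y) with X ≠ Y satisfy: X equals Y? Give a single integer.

Checking all 42 ordered pairs for relation 'equals'; matching pairs in alphabetical order:
No pair satisfies it.
Count: 0.

0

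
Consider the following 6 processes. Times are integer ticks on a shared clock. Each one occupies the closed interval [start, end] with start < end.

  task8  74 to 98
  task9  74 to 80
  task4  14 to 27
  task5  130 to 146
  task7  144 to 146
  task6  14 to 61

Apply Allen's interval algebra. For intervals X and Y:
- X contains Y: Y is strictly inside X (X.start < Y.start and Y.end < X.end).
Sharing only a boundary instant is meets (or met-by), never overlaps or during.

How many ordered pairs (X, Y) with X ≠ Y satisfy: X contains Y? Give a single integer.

0

Checking all 30 ordered pairs for relation 'contains'; matching pairs in alphabetical order:
No pair satisfies it.
Count: 0.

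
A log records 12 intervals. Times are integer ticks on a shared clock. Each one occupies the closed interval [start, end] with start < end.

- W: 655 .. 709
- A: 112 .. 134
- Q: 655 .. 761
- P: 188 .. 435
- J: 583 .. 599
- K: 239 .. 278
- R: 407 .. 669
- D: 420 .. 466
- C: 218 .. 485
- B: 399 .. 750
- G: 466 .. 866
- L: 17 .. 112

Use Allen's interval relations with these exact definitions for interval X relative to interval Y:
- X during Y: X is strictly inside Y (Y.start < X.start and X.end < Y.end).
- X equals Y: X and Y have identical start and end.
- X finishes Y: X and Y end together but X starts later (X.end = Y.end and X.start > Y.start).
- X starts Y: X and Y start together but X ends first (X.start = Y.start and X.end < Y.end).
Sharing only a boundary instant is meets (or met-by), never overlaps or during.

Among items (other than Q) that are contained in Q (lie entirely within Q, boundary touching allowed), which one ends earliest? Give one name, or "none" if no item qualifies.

W

Target Q = [655, 761].
A [112, 134] → before → excluded.
B [399, 750] → overlaps → excluded.
C [218, 485] → before → excluded.
D [420, 466] → before → excluded.
G [466, 866] → contains → excluded.
J [583, 599] → before → excluded.
K [239, 278] → before → excluded.
L [17, 112] → before → excluded.
P [188, 435] → before → excluded.
R [407, 669] → overlaps → excluded.
W [655, 709] → starts → candidate.
Among candidates, earliest end is 709 → W.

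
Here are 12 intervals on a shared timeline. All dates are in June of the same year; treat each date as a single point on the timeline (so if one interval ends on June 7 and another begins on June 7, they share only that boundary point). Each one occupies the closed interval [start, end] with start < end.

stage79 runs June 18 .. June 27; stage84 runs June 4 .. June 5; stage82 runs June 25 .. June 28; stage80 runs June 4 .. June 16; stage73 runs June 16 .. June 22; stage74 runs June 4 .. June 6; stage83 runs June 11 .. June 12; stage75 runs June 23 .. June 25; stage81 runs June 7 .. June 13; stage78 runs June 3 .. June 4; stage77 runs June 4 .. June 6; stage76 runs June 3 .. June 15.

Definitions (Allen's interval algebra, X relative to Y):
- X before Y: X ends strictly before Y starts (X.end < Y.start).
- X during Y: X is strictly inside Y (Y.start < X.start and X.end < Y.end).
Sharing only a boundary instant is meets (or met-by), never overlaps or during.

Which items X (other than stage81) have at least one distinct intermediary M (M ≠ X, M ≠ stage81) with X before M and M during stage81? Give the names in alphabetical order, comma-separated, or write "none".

Target stage81 = [June 7, June 13].
Intermediaries M with M during stage81: stage83.
Via stage83 — items with X before stage83: stage74, stage77, stage78, stage84.
Union: stage74, stage77, stage78, stage84.

stage74, stage77, stage78, stage84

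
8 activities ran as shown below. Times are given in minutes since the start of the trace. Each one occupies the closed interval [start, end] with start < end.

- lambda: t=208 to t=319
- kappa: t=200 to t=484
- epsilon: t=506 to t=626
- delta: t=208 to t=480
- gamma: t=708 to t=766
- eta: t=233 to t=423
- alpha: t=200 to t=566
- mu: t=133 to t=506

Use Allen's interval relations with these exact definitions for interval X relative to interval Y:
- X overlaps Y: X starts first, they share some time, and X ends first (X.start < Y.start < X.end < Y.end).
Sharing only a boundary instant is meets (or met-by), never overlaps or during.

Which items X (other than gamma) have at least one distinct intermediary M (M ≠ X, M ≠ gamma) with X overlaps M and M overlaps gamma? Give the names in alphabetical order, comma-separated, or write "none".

none

Target gamma = [t=708, t=766].
Intermediaries M with M overlaps gamma: none.
Union: none.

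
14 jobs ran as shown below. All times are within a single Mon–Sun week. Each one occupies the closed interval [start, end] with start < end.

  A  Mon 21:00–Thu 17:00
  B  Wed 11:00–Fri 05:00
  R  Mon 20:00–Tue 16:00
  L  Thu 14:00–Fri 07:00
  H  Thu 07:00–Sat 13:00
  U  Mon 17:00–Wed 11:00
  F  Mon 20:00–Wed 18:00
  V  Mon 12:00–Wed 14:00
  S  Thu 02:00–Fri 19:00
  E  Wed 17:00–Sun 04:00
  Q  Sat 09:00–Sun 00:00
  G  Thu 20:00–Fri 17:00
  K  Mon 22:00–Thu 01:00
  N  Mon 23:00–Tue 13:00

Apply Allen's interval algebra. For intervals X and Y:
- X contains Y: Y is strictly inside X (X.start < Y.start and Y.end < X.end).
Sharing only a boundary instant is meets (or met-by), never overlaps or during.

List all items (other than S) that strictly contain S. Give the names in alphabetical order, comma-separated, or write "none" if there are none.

E

Target S = [Thu 02:00, Fri 19:00].
A [Mon 21:00, Thu 17:00] → overlaps → no.
B [Wed 11:00, Fri 05:00] → overlaps → no.
E [Wed 17:00, Sun 04:00] → contains → yes.
F [Mon 20:00, Wed 18:00] → before → no.
G [Thu 20:00, Fri 17:00] → during → no.
H [Thu 07:00, Sat 13:00] → overlapped-by → no.
K [Mon 22:00, Thu 01:00] → before → no.
L [Thu 14:00, Fri 07:00] → during → no.
N [Mon 23:00, Tue 13:00] → before → no.
Q [Sat 09:00, Sun 00:00] → after → no.
R [Mon 20:00, Tue 16:00] → before → no.
U [Mon 17:00, Wed 11:00] → before → no.
V [Mon 12:00, Wed 14:00] → before → no.
Result: E.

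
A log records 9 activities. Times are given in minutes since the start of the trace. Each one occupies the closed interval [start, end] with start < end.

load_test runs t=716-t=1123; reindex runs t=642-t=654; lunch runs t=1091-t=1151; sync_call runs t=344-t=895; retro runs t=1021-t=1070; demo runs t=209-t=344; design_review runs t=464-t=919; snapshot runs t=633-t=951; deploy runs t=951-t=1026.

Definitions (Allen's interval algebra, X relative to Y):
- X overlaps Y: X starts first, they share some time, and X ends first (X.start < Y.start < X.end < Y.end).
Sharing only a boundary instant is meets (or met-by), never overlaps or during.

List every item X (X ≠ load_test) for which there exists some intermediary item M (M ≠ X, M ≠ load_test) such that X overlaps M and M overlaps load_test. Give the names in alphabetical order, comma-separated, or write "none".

design_review, sync_call

Target load_test = [t=716, t=1123].
Intermediaries M with M overlaps load_test: design_review, snapshot, sync_call.
Via design_review — items with X overlaps design_review: sync_call.
Via snapshot — items with X overlaps snapshot: design_review, sync_call.
Via sync_call — items with X overlaps sync_call: none.
Union: design_review, sync_call.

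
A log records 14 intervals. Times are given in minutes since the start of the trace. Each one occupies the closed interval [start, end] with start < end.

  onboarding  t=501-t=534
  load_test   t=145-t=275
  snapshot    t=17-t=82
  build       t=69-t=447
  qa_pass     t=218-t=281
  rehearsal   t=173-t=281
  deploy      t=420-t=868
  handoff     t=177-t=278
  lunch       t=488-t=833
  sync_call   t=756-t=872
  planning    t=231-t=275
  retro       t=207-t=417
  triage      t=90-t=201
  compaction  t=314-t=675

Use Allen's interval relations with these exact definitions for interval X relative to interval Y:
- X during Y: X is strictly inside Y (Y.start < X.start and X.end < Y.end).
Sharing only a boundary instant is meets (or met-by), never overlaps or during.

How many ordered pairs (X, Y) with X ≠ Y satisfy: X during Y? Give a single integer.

Checking all 182 ordered pairs for relation 'during'; matching pairs in alphabetical order:
(handoff, build): handoff during build ✓
(handoff, rehearsal): handoff during rehearsal ✓
(load_test, build): load_test during build ✓
(lunch, deploy): lunch during deploy ✓
(onboarding, compaction): onboarding during compaction ✓
(onboarding, deploy): onboarding during deploy ✓
(onboarding, lunch): onboarding during lunch ✓
(planning, build): planning during build ✓
(planning, handoff): planning during handoff ✓
(planning, qa_pass): planning during qa_pass ✓
(planning, rehearsal): planning during rehearsal ✓
(planning, retro): planning during retro ✓
(qa_pass, build): qa_pass during build ✓
(qa_pass, retro): qa_pass during retro ✓
(rehearsal, build): rehearsal during build ✓
(retro, build): retro during build ✓
(triage, build): triage during build ✓
Count: 17.

17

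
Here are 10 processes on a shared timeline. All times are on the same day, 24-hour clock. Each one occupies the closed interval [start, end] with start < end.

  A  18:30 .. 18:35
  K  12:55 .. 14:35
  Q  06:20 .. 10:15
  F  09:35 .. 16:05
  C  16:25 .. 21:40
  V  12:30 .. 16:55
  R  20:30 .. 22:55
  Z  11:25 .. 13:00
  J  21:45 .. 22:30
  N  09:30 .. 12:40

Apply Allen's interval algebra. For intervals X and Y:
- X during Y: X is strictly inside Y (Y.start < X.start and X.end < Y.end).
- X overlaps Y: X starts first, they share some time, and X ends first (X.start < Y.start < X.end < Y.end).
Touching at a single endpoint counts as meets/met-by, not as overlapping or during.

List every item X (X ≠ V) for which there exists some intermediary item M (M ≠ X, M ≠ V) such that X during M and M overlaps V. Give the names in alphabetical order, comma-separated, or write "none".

K, Z

Target V = [12:30, 16:55].
Intermediaries M with M overlaps V: F, N, Z.
Via F — items with X during F: K, Z.
Via N — items with X during N: none.
Via Z — items with X during Z: none.
Union: K, Z.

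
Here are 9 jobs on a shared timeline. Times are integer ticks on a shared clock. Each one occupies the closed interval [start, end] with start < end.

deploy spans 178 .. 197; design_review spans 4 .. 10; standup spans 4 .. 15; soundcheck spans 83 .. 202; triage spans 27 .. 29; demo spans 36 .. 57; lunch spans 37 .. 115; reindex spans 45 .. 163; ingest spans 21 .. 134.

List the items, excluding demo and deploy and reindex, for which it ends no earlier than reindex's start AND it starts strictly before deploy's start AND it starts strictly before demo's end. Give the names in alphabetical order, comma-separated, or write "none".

ingest, lunch

Conditions: its end is no earlier than reindex's start (X.end >= 45) AND its start is strictly before deploy's start (X.start < 178) AND its start is strictly before demo's end (X.start < 57).
design_review: end 10 >= 45? ✗; start 4 < 178? ✓; start 4 < 57? ✓ → no.
ingest: end 134 >= 45? ✓; start 21 < 178? ✓; start 21 < 57? ✓ → yes.
lunch: end 115 >= 45? ✓; start 37 < 178? ✓; start 37 < 57? ✓ → yes.
soundcheck: end 202 >= 45? ✓; start 83 < 178? ✓; start 83 < 57? ✗ → no.
standup: end 15 >= 45? ✗; start 4 < 178? ✓; start 4 < 57? ✓ → no.
triage: end 29 >= 45? ✗; start 27 < 178? ✓; start 27 < 57? ✓ → no.
Result: ingest, lunch.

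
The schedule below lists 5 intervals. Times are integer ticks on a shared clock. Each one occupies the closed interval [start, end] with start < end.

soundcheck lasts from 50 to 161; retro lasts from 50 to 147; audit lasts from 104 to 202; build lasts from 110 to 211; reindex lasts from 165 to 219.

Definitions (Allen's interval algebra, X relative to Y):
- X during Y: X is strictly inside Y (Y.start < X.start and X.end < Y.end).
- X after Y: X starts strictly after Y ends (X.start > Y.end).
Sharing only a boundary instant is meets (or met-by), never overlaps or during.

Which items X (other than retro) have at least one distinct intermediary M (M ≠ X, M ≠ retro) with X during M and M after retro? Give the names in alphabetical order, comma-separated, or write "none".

Target retro = [50, 147].
Intermediaries M with M after retro: reindex.
Via reindex — items with X during reindex: none.
Union: none.

none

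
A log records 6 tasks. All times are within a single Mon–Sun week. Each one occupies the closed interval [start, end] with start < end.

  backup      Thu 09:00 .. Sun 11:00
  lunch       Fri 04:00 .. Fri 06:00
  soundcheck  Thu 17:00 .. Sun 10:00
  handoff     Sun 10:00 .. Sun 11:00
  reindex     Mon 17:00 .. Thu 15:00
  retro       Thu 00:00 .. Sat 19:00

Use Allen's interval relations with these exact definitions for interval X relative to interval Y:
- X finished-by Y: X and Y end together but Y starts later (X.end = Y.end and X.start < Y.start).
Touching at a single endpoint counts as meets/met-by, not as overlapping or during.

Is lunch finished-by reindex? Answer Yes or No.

lunch = [Fri 04:00, Fri 06:00], reindex = [Mon 17:00, Thu 15:00].
Actual relation of lunch to reindex: after.
Asked whether 'finished-by' holds → No.

No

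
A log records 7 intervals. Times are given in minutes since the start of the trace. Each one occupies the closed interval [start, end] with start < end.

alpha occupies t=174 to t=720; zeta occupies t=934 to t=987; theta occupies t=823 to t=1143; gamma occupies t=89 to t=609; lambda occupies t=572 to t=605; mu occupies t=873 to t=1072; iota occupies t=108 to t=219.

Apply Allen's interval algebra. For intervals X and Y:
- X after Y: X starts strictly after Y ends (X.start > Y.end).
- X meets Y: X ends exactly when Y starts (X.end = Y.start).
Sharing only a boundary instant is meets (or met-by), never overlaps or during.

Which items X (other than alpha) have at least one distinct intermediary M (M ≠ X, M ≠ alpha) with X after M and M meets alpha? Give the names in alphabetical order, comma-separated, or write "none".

Target alpha = [t=174, t=720].
Intermediaries M with M meets alpha: none.
Union: none.

none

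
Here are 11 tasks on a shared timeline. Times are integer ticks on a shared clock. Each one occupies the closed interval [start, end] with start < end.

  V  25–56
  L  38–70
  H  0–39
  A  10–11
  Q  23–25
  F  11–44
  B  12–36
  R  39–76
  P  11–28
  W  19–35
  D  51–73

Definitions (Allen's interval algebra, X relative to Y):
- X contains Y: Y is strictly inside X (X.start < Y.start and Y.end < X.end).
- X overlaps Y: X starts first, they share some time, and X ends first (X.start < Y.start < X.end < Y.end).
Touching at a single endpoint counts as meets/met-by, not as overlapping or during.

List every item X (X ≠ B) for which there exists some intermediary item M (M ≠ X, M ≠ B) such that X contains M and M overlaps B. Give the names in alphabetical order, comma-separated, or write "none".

Target B = [12, 36].
Intermediaries M with M overlaps B: P.
Via P — items with X contains P: H.
Union: H.

H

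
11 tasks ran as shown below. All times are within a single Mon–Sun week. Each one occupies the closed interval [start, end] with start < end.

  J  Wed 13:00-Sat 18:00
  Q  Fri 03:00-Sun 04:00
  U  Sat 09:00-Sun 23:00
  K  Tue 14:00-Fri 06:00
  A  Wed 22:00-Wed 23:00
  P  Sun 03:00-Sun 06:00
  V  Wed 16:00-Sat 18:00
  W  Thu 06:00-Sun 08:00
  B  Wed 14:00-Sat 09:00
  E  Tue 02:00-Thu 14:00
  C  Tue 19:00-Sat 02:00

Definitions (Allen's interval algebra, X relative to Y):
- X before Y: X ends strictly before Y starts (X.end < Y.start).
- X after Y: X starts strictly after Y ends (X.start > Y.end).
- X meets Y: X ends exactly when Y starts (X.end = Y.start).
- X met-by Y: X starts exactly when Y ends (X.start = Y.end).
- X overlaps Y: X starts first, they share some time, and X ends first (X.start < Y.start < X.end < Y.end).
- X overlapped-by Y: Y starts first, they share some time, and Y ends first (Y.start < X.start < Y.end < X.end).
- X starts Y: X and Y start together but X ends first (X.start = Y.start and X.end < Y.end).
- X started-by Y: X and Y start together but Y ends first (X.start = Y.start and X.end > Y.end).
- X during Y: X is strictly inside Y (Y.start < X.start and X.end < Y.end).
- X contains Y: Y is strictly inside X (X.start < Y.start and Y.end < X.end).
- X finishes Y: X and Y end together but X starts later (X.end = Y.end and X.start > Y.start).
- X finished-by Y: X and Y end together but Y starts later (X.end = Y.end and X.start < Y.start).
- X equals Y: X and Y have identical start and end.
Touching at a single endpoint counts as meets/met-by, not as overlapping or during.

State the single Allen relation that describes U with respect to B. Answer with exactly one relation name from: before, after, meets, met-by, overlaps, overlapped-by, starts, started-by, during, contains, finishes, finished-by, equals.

met-by

U = [Sat 09:00, Sun 23:00]; B = [Wed 14:00, Sat 09:00].
Compare endpoints: U.start > B.start, U.start = B.end, U.end > B.start, U.end > B.end.
That pattern is 'met-by'.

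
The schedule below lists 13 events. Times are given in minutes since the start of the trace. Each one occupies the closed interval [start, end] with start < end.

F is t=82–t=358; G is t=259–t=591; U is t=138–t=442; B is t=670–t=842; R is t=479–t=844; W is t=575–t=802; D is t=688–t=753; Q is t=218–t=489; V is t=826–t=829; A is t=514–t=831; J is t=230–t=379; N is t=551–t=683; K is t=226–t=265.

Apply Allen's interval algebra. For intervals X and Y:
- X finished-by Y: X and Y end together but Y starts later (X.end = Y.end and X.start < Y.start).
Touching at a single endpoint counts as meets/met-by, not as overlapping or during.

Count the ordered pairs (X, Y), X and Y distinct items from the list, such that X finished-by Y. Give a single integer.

Checking all 156 ordered pairs for relation 'finished-by'; matching pairs in alphabetical order:
No pair satisfies it.
Count: 0.

0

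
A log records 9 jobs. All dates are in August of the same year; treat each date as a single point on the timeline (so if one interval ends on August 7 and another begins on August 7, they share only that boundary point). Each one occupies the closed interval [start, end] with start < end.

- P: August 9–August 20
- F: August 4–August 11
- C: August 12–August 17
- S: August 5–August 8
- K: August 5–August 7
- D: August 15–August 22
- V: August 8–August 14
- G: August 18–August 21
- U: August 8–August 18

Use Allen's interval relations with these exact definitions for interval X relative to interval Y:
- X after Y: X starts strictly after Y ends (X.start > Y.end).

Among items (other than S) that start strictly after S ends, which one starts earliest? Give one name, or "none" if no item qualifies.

Target S = [August 5, August 8].
C [August 12, August 17] → after → candidate.
D [August 15, August 22] → after → candidate.
F [August 4, August 11] → contains → excluded.
G [August 18, August 21] → after → candidate.
K [August 5, August 7] → starts → excluded.
P [August 9, August 20] → after → candidate.
U [August 8, August 18] → met-by → excluded.
V [August 8, August 14] → met-by → excluded.
Among candidates, earliest start is August 9 → P.

P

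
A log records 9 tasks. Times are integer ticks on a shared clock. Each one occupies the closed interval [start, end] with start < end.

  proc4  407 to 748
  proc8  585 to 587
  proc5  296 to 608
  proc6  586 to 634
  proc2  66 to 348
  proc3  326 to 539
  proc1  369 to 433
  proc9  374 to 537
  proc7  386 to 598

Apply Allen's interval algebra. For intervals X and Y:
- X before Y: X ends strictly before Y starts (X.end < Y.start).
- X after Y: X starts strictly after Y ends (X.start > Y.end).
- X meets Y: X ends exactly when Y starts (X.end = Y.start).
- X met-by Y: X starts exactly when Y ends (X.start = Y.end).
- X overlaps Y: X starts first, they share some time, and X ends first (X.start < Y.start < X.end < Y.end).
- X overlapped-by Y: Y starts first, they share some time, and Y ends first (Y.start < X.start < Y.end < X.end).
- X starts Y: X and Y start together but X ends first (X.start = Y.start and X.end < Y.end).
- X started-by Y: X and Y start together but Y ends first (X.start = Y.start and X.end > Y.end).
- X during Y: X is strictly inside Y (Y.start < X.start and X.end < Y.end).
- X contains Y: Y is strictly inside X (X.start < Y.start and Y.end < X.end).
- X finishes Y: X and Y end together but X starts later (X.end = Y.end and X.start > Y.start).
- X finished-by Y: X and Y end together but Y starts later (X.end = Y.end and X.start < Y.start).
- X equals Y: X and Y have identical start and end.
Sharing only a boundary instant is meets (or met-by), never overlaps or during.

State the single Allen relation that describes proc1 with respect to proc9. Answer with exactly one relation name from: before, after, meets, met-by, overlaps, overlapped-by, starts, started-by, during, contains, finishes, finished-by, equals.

overlaps

proc1 = [369, 433]; proc9 = [374, 537].
Compare endpoints: proc1.start < proc9.start, proc1.start < proc9.end, proc1.end > proc9.start, proc1.end < proc9.end.
That pattern is 'overlaps'.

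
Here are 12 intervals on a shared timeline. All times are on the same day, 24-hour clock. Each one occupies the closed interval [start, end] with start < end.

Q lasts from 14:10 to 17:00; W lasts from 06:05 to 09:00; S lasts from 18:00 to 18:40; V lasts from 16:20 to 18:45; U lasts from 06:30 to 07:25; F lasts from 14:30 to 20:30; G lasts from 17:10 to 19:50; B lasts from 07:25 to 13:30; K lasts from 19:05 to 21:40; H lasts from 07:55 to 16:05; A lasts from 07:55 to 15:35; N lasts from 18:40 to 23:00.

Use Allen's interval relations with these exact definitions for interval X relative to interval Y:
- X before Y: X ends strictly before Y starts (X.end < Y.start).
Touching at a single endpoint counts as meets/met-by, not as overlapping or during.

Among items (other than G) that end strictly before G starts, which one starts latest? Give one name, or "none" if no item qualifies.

Target G = [17:10, 19:50].
A [07:55, 15:35] → before → candidate.
B [07:25, 13:30] → before → candidate.
F [14:30, 20:30] → contains → excluded.
H [07:55, 16:05] → before → candidate.
K [19:05, 21:40] → overlapped-by → excluded.
N [18:40, 23:00] → overlapped-by → excluded.
Q [14:10, 17:00] → before → candidate.
S [18:00, 18:40] → during → excluded.
U [06:30, 07:25] → before → candidate.
V [16:20, 18:45] → overlaps → excluded.
W [06:05, 09:00] → before → candidate.
Among candidates, latest start is 14:10 → Q.

Q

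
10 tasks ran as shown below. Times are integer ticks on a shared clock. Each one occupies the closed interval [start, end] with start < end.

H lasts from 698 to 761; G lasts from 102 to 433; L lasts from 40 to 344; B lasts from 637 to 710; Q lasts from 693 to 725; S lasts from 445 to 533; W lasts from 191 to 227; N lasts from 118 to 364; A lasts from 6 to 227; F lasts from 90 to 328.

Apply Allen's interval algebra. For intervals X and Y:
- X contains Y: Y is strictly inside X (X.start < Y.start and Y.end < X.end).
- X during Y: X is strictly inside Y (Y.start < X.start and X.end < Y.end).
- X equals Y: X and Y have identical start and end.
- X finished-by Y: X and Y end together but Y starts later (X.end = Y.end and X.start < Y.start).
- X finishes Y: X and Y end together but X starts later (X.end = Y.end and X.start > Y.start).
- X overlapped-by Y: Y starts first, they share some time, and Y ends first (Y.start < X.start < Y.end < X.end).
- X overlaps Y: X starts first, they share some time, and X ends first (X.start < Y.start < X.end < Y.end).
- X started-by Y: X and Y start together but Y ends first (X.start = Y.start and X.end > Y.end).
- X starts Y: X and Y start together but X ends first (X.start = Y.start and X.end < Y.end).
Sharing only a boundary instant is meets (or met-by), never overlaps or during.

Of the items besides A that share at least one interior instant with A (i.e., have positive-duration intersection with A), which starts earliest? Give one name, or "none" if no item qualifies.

Target A = [6, 227].
B [637, 710] → after → excluded.
F [90, 328] → overlapped-by → candidate.
G [102, 433] → overlapped-by → candidate.
H [698, 761] → after → excluded.
L [40, 344] → overlapped-by → candidate.
N [118, 364] → overlapped-by → candidate.
Q [693, 725] → after → excluded.
S [445, 533] → after → excluded.
W [191, 227] → finishes → candidate.
Among candidates, earliest start is 40 → L.

L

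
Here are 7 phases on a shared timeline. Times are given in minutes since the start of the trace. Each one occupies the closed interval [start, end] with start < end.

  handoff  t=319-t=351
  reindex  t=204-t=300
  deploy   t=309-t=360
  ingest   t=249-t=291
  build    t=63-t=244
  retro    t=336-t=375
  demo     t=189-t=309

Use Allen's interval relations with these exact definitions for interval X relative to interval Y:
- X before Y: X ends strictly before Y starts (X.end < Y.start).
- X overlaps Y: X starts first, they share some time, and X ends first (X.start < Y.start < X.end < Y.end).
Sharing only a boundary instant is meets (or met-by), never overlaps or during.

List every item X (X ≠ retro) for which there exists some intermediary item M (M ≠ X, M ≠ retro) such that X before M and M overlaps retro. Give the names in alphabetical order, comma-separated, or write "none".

Target retro = [t=336, t=375].
Intermediaries M with M overlaps retro: deploy, handoff.
Via deploy — items with X before deploy: build, ingest, reindex.
Via handoff — items with X before handoff: build, demo, ingest, reindex.
Union: build, demo, ingest, reindex.

build, demo, ingest, reindex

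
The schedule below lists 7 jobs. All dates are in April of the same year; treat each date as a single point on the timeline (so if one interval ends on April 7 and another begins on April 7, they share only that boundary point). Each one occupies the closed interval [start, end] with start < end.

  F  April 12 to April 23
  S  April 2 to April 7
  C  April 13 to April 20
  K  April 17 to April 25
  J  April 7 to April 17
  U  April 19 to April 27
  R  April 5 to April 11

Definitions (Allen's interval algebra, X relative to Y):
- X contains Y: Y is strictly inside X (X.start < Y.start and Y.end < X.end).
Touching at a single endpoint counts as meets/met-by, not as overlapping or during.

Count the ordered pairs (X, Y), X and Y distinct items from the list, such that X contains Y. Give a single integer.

Checking all 42 ordered pairs for relation 'contains'; matching pairs in alphabetical order:
(F, C): F contains C ✓
Count: 1.

1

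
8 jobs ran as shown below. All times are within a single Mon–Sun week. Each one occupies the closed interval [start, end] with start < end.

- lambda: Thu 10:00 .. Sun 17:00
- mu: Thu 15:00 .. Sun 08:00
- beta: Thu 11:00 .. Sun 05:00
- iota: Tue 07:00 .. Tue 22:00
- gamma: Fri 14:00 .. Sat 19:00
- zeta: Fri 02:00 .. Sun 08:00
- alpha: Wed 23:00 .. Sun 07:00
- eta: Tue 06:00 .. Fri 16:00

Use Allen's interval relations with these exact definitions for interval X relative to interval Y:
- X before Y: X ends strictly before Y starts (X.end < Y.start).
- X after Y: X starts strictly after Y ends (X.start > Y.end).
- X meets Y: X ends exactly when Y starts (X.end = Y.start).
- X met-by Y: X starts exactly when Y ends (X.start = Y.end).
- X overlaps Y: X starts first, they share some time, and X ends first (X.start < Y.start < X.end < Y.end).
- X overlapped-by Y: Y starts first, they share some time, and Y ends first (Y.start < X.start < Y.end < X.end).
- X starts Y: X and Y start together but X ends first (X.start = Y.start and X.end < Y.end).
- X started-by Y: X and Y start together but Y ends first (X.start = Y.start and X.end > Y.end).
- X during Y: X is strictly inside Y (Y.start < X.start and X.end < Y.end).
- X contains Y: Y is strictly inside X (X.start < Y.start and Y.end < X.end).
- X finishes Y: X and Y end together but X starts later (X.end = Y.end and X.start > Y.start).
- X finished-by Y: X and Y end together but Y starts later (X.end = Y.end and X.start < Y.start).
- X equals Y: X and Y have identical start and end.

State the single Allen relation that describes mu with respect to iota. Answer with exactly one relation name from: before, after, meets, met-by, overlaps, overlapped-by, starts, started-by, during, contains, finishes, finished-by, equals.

mu = [Thu 15:00, Sun 08:00]; iota = [Tue 07:00, Tue 22:00].
Compare endpoints: mu.start > iota.start, mu.start > iota.end, mu.end > iota.start, mu.end > iota.end.
That pattern is 'after'.

after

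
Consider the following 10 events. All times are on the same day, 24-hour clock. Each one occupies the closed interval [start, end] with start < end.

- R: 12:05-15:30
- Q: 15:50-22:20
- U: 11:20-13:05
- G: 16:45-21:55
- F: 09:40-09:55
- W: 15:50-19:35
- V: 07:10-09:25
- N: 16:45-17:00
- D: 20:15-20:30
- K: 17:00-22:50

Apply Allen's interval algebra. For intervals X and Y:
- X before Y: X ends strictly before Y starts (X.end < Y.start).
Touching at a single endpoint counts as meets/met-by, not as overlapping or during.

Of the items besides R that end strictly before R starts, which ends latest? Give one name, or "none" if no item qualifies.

F

Target R = [12:05, 15:30].
D [20:15, 20:30] → after → excluded.
F [09:40, 09:55] → before → candidate.
G [16:45, 21:55] → after → excluded.
K [17:00, 22:50] → after → excluded.
N [16:45, 17:00] → after → excluded.
Q [15:50, 22:20] → after → excluded.
U [11:20, 13:05] → overlaps → excluded.
V [07:10, 09:25] → before → candidate.
W [15:50, 19:35] → after → excluded.
Among candidates, latest end is 09:55 → F.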